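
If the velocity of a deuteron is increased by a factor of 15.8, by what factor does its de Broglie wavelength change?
The wavelength decreases by a factor of 15.8.

From λ = h/(mv), the wavelength is inversely proportional to velocity:

λ ∝ 1/v

If v → 15.8v, then λ → λ/15.8

When velocity is increased by a factor of 15.8, the wavelength decreases by a factor of 15.8.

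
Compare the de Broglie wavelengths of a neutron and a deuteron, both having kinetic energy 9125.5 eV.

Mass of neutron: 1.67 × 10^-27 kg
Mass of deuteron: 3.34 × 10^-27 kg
The neutron has the longer wavelength.

Using λ = h/√(2mKE):

For neutron: λ₁ = h/√(2m₁KE) = 3.00 × 10^-13 m
For deuteron: λ₂ = h/√(2m₂KE) = 2.12 × 10^-13 m

Since λ ∝ 1/√m at constant kinetic energy, the lighter particle has the longer wavelength.

The neutron has the longer de Broglie wavelength.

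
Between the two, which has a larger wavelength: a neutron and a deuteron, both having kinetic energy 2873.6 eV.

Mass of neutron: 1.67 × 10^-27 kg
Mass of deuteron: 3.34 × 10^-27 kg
The neutron has the longer wavelength.

Using λ = h/√(2mKE):

For neutron: λ₁ = h/√(2m₁KE) = 5.34 × 10^-13 m
For deuteron: λ₂ = h/√(2m₂KE) = 3.78 × 10^-13 m

Since λ ∝ 1/√m at constant kinetic energy, the lighter particle has the longer wavelength.

The neutron has the longer de Broglie wavelength.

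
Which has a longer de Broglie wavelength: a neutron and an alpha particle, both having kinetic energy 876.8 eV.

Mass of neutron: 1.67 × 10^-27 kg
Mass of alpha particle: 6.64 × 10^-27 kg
The neutron has the longer wavelength.

Using λ = h/√(2mKE):

For neutron: λ₁ = h/√(2m₁KE) = 9.67 × 10^-13 m
For alpha particle: λ₂ = h/√(2m₂KE) = 4.85 × 10^-13 m

Since λ ∝ 1/√m at constant kinetic energy, the lighter particle has the longer wavelength.

The neutron has the longer de Broglie wavelength.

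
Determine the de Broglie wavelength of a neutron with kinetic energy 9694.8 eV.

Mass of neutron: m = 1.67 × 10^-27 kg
2.91 × 10^-13 m

Using λ = h/√(2mKE):

First convert KE to Joules: KE = 9694.8 eV = 1.553 × 10^-15 J

λ = h/√(2mKE)
λ = (6.626 × 10^-34 J·s) / √(2 × 1.67 × 10^-27 kg × 1.553 × 10^-15 J)
λ = 2.91 × 10^-13 m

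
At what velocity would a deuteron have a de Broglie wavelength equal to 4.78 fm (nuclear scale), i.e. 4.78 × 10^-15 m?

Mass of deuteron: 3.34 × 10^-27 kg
4.15 × 10^7 m/s

From λ = h/(mv), solve for v:

v = h/(mλ)
v = (6.626 × 10^-34 J·s) / (3.34 × 10^-27 kg × 4.78 × 10^-15 m)
v = 4.15 × 10^7 m/s

Note: This velocity is 13.8% of the speed of light, so relativistic corrections would be needed for a more accurate calculation.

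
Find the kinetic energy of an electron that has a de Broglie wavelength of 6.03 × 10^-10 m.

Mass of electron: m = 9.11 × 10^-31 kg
6.63 × 10^-19 J (or 4.14 eV)

From λ = h/√(2mKE), we solve for KE:

λ² = h²/(2mKE)
KE = h²/(2mλ²)
KE = (6.626 × 10^-34 J·s)² / (2 × 9.11 × 10^-31 kg × (6.03 × 10^-10 m)²)
KE = 6.63 × 10^-19 J
KE = 4.14 eV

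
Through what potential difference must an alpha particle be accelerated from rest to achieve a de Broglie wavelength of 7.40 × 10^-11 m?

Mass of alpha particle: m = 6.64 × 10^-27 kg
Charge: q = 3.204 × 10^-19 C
1.88 × 10^-2 V

From λ = h/√(2mqV), we solve for V:

λ² = h²/(2mqV)
V = h²/(2mqλ²)
V = (6.626 × 10^-34 J·s)² / (2 × 6.64 × 10^-27 kg × 3.204 × 10^-19 C × (7.40 × 10^-11 m)²)
V = 1.88 × 10^-2 V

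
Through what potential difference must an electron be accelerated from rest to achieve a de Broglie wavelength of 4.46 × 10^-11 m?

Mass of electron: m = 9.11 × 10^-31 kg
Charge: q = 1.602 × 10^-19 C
756 V

From λ = h/√(2mqV), we solve for V:

λ² = h²/(2mqV)
V = h²/(2mqλ²)
V = (6.626 × 10^-34 J·s)² / (2 × 9.11 × 10^-31 kg × 1.602 × 10^-19 C × (4.46 × 10^-11 m)²)
V = 756 V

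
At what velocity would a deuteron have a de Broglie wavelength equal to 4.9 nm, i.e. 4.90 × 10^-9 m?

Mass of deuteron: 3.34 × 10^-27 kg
4.05 × 10^1 m/s

From λ = h/(mv), solve for v:

v = h/(mλ)
v = (6.626 × 10^-34 J·s) / (3.34 × 10^-27 kg × 4.90 × 10^-9 m)
v = 4.05 × 10^1 m/s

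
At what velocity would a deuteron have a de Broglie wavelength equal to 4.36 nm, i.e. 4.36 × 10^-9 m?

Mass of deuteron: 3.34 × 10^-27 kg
4.55 × 10^1 m/s

From λ = h/(mv), solve for v:

v = h/(mλ)
v = (6.626 × 10^-34 J·s) / (3.34 × 10^-27 kg × 4.36 × 10^-9 m)
v = 4.55 × 10^1 m/s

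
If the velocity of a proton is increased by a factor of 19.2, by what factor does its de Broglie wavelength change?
The wavelength decreases by a factor of 19.2.

From λ = h/(mv), the wavelength is inversely proportional to velocity:

λ ∝ 1/v

If v → 19.2v, then λ → λ/19.2

When velocity is increased by a factor of 19.2, the wavelength decreases by a factor of 19.2.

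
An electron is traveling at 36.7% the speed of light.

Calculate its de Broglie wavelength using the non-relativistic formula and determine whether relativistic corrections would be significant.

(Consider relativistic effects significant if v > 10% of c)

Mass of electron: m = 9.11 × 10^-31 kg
Yes, relativistic corrections are needed.

Using the non-relativistic de Broglie formula λ = h/(mv):

v = 36.7% × c = 1.100 × 10^8 m/s

λ = h/(mv)
λ = (6.626 × 10^-34 J·s) / (9.11 × 10^-31 kg × 1.100 × 10^8 m/s)
λ = 6.61 × 10^-12 m

Since v = 36.7% of c > 10% of c, relativistic corrections ARE significant and the actual wavelength would differ from this non-relativistic estimate.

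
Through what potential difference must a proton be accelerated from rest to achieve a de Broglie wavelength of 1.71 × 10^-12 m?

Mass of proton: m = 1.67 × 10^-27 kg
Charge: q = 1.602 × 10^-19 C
281 V

From λ = h/√(2mqV), we solve for V:

λ² = h²/(2mqV)
V = h²/(2mqλ²)
V = (6.626 × 10^-34 J·s)² / (2 × 1.67 × 10^-27 kg × 1.602 × 10^-19 C × (1.71 × 10^-12 m)²)
V = 281 V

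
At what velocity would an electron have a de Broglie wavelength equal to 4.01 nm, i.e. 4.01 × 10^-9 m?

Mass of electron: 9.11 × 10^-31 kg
1.81 × 10^5 m/s

From λ = h/(mv), solve for v:

v = h/(mλ)
v = (6.626 × 10^-34 J·s) / (9.11 × 10^-31 kg × 4.01 × 10^-9 m)
v = 1.81 × 10^5 m/s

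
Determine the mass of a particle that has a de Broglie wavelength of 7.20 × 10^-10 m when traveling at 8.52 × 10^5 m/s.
1.08 × 10^-30 kg

From the de Broglie relation λ = h/(mv), we solve for m:

m = h/(λv)
m = (6.626 × 10^-34 J·s) / (7.20 × 10^-10 m × 8.52 × 10^5 m/s)
m = 1.08 × 10^-30 kg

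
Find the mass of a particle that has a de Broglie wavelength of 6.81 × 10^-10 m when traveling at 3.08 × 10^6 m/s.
3.16 × 10^-31 kg

From the de Broglie relation λ = h/(mv), we solve for m:

m = h/(λv)
m = (6.626 × 10^-34 J·s) / (6.81 × 10^-10 m × 3.08 × 10^6 m/s)
m = 3.16 × 10^-31 kg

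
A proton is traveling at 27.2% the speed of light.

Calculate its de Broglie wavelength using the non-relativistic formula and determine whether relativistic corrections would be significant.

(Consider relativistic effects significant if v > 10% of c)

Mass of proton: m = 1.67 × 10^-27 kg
Yes, relativistic corrections are needed.

Using the non-relativistic de Broglie formula λ = h/(mv):

v = 27.2% × c = 8.154 × 10^7 m/s

λ = h/(mv)
λ = (6.626 × 10^-34 J·s) / (1.67 × 10^-27 kg × 8.154 × 10^7 m/s)
λ = 4.87 × 10^-15 m

Since v = 27.2% of c > 10% of c, relativistic corrections ARE significant and the actual wavelength would differ from this non-relativistic estimate.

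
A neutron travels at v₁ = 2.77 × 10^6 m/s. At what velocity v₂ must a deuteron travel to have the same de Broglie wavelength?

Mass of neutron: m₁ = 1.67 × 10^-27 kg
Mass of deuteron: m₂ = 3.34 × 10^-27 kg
v₂ = 1.38 × 10^6 m/s

For equal de Broglie wavelengths: λ₁ = λ₂

h/(m₁v₁) = h/(m₂v₂)
m₁v₁ = m₂v₂
v₂ = v₁ · (m₁/m₂)

v₂ = 2.77 × 10^6 m/s × (1.67 × 10^-27 kg / 3.34 × 10^-27 kg)
v₂ = 1.38 × 10^6 m/s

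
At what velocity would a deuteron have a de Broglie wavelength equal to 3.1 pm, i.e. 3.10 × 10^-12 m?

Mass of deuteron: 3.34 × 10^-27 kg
6.40 × 10^4 m/s

From λ = h/(mv), solve for v:

v = h/(mλ)
v = (6.626 × 10^-34 J·s) / (3.34 × 10^-27 kg × 3.10 × 10^-12 m)
v = 6.40 × 10^4 m/s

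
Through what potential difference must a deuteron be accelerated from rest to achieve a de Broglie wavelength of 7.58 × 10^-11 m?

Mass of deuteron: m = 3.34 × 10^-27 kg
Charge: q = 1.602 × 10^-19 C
7.14 × 10^-2 V

From λ = h/√(2mqV), we solve for V:

λ² = h²/(2mqV)
V = h²/(2mqλ²)
V = (6.626 × 10^-34 J·s)² / (2 × 3.34 × 10^-27 kg × 1.602 × 10^-19 C × (7.58 × 10^-11 m)²)
V = 7.14 × 10^-2 V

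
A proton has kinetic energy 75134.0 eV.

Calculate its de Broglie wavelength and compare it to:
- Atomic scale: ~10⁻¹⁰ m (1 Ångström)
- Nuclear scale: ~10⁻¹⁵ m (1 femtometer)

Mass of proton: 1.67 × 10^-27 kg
λ = 1.04 × 10^-13 m, which is between nuclear and atomic scales.

Using λ = h/√(2mKE):

KE = 75134.0 eV = 1.204 × 10^-14 J

λ = h/√(2mKE)
λ = (6.626 × 10^-34 J·s) / √(2 × 1.67 × 10^-27 kg × 1.204 × 10^-14 J)
λ = 1.04 × 10^-13 m

Comparison:
- Atomic scale (10⁻¹⁰ m): λ is 0.001× this size
- Nuclear scale (10⁻¹⁵ m): λ is 1e+02× this size

The wavelength is between nuclear and atomic scales.

This wavelength is appropriate for probing atomic structure but too large for nuclear physics experiments.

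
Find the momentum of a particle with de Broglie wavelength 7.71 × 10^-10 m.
8.59 × 10^-25 kg·m/s

From the de Broglie relation λ = h/p, we solve for p:

p = h/λ
p = (6.626 × 10^-34 J·s) / (7.71 × 10^-10 m)
p = 8.59 × 10^-25 kg·m/s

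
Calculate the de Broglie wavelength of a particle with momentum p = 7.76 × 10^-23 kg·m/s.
8.54 × 10^-12 m

Using the de Broglie relation λ = h/p:

λ = h/p
λ = (6.626 × 10^-34 J·s) / (7.76 × 10^-23 kg·m/s)
λ = 8.54 × 10^-12 m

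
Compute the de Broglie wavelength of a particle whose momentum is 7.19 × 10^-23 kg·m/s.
9.22 × 10^-12 m

Using the de Broglie relation λ = h/p:

λ = h/p
λ = (6.626 × 10^-34 J·s) / (7.19 × 10^-23 kg·m/s)
λ = 9.22 × 10^-12 m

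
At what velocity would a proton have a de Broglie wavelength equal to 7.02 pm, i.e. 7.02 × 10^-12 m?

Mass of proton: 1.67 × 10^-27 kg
5.65 × 10^4 m/s

From λ = h/(mv), solve for v:

v = h/(mλ)
v = (6.626 × 10^-34 J·s) / (1.67 × 10^-27 kg × 7.02 × 10^-12 m)
v = 5.65 × 10^4 m/s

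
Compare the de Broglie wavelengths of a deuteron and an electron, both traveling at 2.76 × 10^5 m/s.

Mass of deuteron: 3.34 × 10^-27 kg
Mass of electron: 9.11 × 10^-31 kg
The electron has the longer wavelength.

Using λ = h/(mv), since both particles have the same velocity, the wavelength depends only on mass.

For deuteron: λ₁ = h/(m₁v) = 7.19 × 10^-13 m
For electron: λ₂ = h/(m₂v) = 2.64 × 10^-9 m

Since λ ∝ 1/m at constant velocity, the lighter particle has the longer wavelength.

The electron has the longer de Broglie wavelength.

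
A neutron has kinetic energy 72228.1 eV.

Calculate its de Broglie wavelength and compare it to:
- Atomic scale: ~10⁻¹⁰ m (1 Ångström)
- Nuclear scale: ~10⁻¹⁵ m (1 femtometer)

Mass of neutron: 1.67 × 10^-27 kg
λ = 1.07 × 10^-13 m, which is between nuclear and atomic scales.

Using λ = h/√(2mKE):

KE = 72228.1 eV = 1.157 × 10^-14 J

λ = h/√(2mKE)
λ = (6.626 × 10^-34 J·s) / √(2 × 1.67 × 10^-27 kg × 1.157 × 10^-14 J)
λ = 1.07 × 10^-13 m

Comparison:
- Atomic scale (10⁻¹⁰ m): λ is 0.0011× this size
- Nuclear scale (10⁻¹⁵ m): λ is 1.1e+02× this size

The wavelength is between nuclear and atomic scales.

This wavelength is appropriate for probing atomic structure but too large for nuclear physics experiments.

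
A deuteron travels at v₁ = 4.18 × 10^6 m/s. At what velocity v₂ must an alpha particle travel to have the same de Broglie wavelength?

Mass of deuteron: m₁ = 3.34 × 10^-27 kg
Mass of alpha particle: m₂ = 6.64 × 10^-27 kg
v₂ = 2.10 × 10^6 m/s

For equal de Broglie wavelengths: λ₁ = λ₂

h/(m₁v₁) = h/(m₂v₂)
m₁v₁ = m₂v₂
v₂ = v₁ · (m₁/m₂)

v₂ = 4.18 × 10^6 m/s × (3.34 × 10^-27 kg / 6.64 × 10^-27 kg)
v₂ = 2.10 × 10^6 m/s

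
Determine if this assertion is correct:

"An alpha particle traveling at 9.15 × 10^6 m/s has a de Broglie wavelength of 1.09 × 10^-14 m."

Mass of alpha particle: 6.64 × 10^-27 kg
True

The claim is correct.

Using λ = h/(mv):
λ = (6.626 × 10^-34 J·s) / (6.64 × 10^-27 kg × 9.15 × 10^6 m/s)
λ = 1.09 × 10^-14 m

This matches the claimed value.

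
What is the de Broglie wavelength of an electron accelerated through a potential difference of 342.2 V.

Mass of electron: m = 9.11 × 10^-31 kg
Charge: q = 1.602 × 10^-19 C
6.63 × 10^-11 m

When a particle is accelerated through voltage V, it gains kinetic energy KE = qV.

The de Broglie wavelength is then λ = h/√(2mqV):

λ = h/√(2mqV)
λ = (6.626 × 10^-34 J·s) / √(2 × 9.11 × 10^-31 kg × 1.602 × 10^-19 C × 342.2 V)
λ = 6.63 × 10^-11 m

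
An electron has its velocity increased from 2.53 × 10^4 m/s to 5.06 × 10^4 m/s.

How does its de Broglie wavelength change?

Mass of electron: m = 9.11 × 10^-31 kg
The wavelength decreases by a factor of 2.

Using λ = h/(mv):

Initial wavelength: λ₁ = h/(mv₁) = 2.87 × 10^-8 m
Final wavelength: λ₂ = h/(mv₂) = 1.44 × 10^-8 m

Since λ ∝ 1/v, when velocity increases by a factor of 2, the wavelength decreases by a factor of 2.

λ₂/λ₁ = v₁/v₂ = 1/2

The wavelength decreases by a factor of 2.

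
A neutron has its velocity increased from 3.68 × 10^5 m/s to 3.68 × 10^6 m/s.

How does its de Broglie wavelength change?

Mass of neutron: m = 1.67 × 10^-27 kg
The wavelength decreases by a factor of 10.

Using λ = h/(mv):

Initial wavelength: λ₁ = h/(mv₁) = 1.08 × 10^-12 m
Final wavelength: λ₂ = h/(mv₂) = 1.08 × 10^-13 m

Since λ ∝ 1/v, when velocity increases by a factor of 10, the wavelength decreases by a factor of 10.

λ₂/λ₁ = v₁/v₂ = 1/10

The wavelength decreases by a factor of 10.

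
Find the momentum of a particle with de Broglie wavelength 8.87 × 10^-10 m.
7.47 × 10^-25 kg·m/s

From the de Broglie relation λ = h/p, we solve for p:

p = h/λ
p = (6.626 × 10^-34 J·s) / (8.87 × 10^-10 m)
p = 7.47 × 10^-25 kg·m/s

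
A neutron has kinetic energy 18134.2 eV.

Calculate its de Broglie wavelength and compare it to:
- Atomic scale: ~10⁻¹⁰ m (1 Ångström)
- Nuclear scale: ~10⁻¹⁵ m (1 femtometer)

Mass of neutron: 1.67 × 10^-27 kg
λ = 2.13 × 10^-13 m, which is between nuclear and atomic scales.

Using λ = h/√(2mKE):

KE = 18134.2 eV = 2.905 × 10^-15 J

λ = h/√(2mKE)
λ = (6.626 × 10^-34 J·s) / √(2 × 1.67 × 10^-27 kg × 2.905 × 10^-15 J)
λ = 2.13 × 10^-13 m

Comparison:
- Atomic scale (10⁻¹⁰ m): λ is 0.0021× this size
- Nuclear scale (10⁻¹⁵ m): λ is 2.1e+02× this size

The wavelength is between nuclear and atomic scales.

This wavelength is appropriate for probing atomic structure but too large for nuclear physics experiments.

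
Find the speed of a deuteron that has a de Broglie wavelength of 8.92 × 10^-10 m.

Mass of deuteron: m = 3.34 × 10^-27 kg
2.22 × 10^2 m/s

From the de Broglie relation λ = h/(mv), we solve for v:

v = h/(mλ)
v = (6.626 × 10^-34 J·s) / (3.34 × 10^-27 kg × 8.92 × 10^-10 m)
v = 2.22 × 10^2 m/s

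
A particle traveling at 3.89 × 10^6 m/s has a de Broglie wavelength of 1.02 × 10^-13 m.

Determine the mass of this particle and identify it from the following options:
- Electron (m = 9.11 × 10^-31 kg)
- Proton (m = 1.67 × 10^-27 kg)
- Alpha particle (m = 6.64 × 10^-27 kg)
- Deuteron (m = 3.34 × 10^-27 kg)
The particle is a proton.

From λ = h/(mv), solve for mass:

m = h/(λv)
m = (6.626 × 10^-34 J·s) / (1.02 × 10^-13 m × 3.89 × 10^6 m/s)
m = 1.67 × 10^-27 kg

Comparing with the listed masses, this is closest to a proton.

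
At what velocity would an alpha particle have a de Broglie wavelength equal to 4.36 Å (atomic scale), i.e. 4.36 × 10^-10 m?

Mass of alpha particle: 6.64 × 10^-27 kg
2.29 × 10^2 m/s

From λ = h/(mv), solve for v:

v = h/(mλ)
v = (6.626 × 10^-34 J·s) / (6.64 × 10^-27 kg × 4.36 × 10^-10 m)
v = 2.29 × 10^2 m/s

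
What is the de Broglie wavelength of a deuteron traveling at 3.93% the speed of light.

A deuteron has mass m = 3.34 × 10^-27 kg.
1.68 × 10^-14 m

Using the de Broglie relation λ = h/(mv):

v = 3.93% × c = 1.178 × 10^7 m/s

λ = h/(mv)
λ = (6.626 × 10^-34 J·s) / (3.34 × 10^-27 kg × 1.178 × 10^7 m/s)
λ = 1.68 × 10^-14 m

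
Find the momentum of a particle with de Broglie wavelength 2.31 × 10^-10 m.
2.87 × 10^-24 kg·m/s

From the de Broglie relation λ = h/p, we solve for p:

p = h/λ
p = (6.626 × 10^-34 J·s) / (2.31 × 10^-10 m)
p = 2.87 × 10^-24 kg·m/s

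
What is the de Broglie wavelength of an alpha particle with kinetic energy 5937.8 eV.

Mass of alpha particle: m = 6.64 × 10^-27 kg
1.86 × 10^-13 m

Using λ = h/√(2mKE):

First convert KE to Joules: KE = 5937.8 eV = 9.513 × 10^-16 J

λ = h/√(2mKE)
λ = (6.626 × 10^-34 J·s) / √(2 × 6.64 × 10^-27 kg × 9.513 × 10^-16 J)
λ = 1.86 × 10^-13 m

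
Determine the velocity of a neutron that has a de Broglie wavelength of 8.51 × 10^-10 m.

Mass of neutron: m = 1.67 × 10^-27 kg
4.66 × 10^2 m/s

From the de Broglie relation λ = h/(mv), we solve for v:

v = h/(mλ)
v = (6.626 × 10^-34 J·s) / (1.67 × 10^-27 kg × 8.51 × 10^-10 m)
v = 4.66 × 10^2 m/s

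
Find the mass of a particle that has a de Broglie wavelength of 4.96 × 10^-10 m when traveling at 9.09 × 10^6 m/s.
1.47 × 10^-31 kg

From the de Broglie relation λ = h/(mv), we solve for m:

m = h/(λv)
m = (6.626 × 10^-34 J·s) / (4.96 × 10^-10 m × 9.09 × 10^6 m/s)
m = 1.47 × 10^-31 kg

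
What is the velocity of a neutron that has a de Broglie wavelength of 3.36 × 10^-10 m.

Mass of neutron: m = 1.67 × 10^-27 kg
1.18 × 10^3 m/s

From the de Broglie relation λ = h/(mv), we solve for v:

v = h/(mλ)
v = (6.626 × 10^-34 J·s) / (1.67 × 10^-27 kg × 3.36 × 10^-10 m)
v = 1.18 × 10^3 m/s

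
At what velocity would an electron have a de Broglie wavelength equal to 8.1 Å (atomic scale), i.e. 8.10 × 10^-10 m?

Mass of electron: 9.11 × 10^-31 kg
8.98 × 10^5 m/s

From λ = h/(mv), solve for v:

v = h/(mλ)
v = (6.626 × 10^-34 J·s) / (9.11 × 10^-31 kg × 8.10 × 10^-10 m)
v = 8.98 × 10^5 m/s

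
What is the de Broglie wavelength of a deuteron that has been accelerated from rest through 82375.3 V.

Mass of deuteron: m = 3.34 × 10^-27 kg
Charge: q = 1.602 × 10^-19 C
7.06 × 10^-14 m

When a particle is accelerated through voltage V, it gains kinetic energy KE = qV.

The de Broglie wavelength is then λ = h/√(2mqV):

λ = h/√(2mqV)
λ = (6.626 × 10^-34 J·s) / √(2 × 3.34 × 10^-27 kg × 1.602 × 10^-19 C × 82375.3 V)
λ = 7.06 × 10^-14 m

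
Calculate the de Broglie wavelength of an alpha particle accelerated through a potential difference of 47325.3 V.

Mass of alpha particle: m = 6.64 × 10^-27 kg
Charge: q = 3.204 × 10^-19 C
4.67 × 10^-14 m

When a particle is accelerated through voltage V, it gains kinetic energy KE = qV.

The de Broglie wavelength is then λ = h/√(2mqV):

λ = h/√(2mqV)
λ = (6.626 × 10^-34 J·s) / √(2 × 6.64 × 10^-27 kg × 3.204 × 10^-19 C × 47325.3 V)
λ = 4.67 × 10^-14 m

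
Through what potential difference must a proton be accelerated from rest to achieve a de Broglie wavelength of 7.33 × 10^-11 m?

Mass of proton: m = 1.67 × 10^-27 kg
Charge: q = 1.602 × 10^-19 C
1.53 × 10^-1 V

From λ = h/√(2mqV), we solve for V:

λ² = h²/(2mqV)
V = h²/(2mqλ²)
V = (6.626 × 10^-34 J·s)² / (2 × 1.67 × 10^-27 kg × 1.602 × 10^-19 C × (7.33 × 10^-11 m)²)
V = 1.53 × 10^-1 V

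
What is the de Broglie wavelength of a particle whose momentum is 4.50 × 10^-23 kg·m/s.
1.47 × 10^-11 m

Using the de Broglie relation λ = h/p:

λ = h/p
λ = (6.626 × 10^-34 J·s) / (4.50 × 10^-23 kg·m/s)
λ = 1.47 × 10^-11 m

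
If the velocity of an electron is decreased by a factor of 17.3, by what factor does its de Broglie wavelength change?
The wavelength increases by a factor of 17.3.

From λ = h/(mv), the wavelength is inversely proportional to velocity:

λ ∝ 1/v

If v → v/17.3, then λ → 17.3λ

When velocity is decreased by a factor of 17.3, the wavelength increases by a factor of 17.3.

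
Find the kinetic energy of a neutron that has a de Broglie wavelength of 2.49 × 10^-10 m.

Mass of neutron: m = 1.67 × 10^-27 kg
2.12 × 10^-21 J (or 0.0132 eV)

From λ = h/√(2mKE), we solve for KE:

λ² = h²/(2mKE)
KE = h²/(2mλ²)
KE = (6.626 × 10^-34 J·s)² / (2 × 1.67 × 10^-27 kg × (2.49 × 10^-10 m)²)
KE = 2.12 × 10^-21 J
KE = 0.0132 eV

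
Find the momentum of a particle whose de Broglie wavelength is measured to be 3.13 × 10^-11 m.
2.12 × 10^-23 kg·m/s

From the de Broglie relation λ = h/p, we solve for p:

p = h/λ
p = (6.626 × 10^-34 J·s) / (3.13 × 10^-11 m)
p = 2.12 × 10^-23 kg·m/s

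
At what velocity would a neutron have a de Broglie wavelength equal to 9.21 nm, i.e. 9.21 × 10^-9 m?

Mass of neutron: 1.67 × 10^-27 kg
4.31 × 10^1 m/s

From λ = h/(mv), solve for v:

v = h/(mλ)
v = (6.626 × 10^-34 J·s) / (1.67 × 10^-27 kg × 9.21 × 10^-9 m)
v = 4.31 × 10^1 m/s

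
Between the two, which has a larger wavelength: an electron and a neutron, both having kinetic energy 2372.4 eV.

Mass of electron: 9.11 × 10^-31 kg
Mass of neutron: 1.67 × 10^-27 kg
The electron has the longer wavelength.

Using λ = h/√(2mKE):

For electron: λ₁ = h/√(2m₁KE) = 2.52 × 10^-11 m
For neutron: λ₂ = h/√(2m₂KE) = 5.88 × 10^-13 m

Since λ ∝ 1/√m at constant kinetic energy, the lighter particle has the longer wavelength.

The electron has the longer de Broglie wavelength.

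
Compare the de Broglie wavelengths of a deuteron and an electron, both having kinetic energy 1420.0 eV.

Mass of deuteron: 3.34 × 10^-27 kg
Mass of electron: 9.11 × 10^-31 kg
The electron has the longer wavelength.

Using λ = h/√(2mKE):

For deuteron: λ₁ = h/√(2m₁KE) = 5.37 × 10^-13 m
For electron: λ₂ = h/√(2m₂KE) = 3.25 × 10^-11 m

Since λ ∝ 1/√m at constant kinetic energy, the lighter particle has the longer wavelength.

The electron has the longer de Broglie wavelength.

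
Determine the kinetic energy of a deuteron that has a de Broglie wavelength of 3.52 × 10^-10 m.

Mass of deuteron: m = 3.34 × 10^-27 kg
5.30 × 10^-22 J (or 3.31 × 10^-3 eV)

From λ = h/√(2mKE), we solve for KE:

λ² = h²/(2mKE)
KE = h²/(2mλ²)
KE = (6.626 × 10^-34 J·s)² / (2 × 3.34 × 10^-27 kg × (3.52 × 10^-10 m)²)
KE = 5.30 × 10^-22 J
KE = 3.31 × 10^-3 eV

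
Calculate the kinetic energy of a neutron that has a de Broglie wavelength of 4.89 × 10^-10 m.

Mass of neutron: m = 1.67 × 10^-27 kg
5.50 × 10^-22 J (or 3.43 × 10^-3 eV)

From λ = h/√(2mKE), we solve for KE:

λ² = h²/(2mKE)
KE = h²/(2mλ²)
KE = (6.626 × 10^-34 J·s)² / (2 × 1.67 × 10^-27 kg × (4.89 × 10^-10 m)²)
KE = 5.50 × 10^-22 J
KE = 3.43 × 10^-3 eV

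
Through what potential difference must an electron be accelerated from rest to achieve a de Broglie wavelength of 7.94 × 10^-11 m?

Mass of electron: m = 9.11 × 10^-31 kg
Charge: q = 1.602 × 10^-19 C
239 V

From λ = h/√(2mqV), we solve for V:

λ² = h²/(2mqV)
V = h²/(2mqλ²)
V = (6.626 × 10^-34 J·s)² / (2 × 9.11 × 10^-31 kg × 1.602 × 10^-19 C × (7.94 × 10^-11 m)²)
V = 239 V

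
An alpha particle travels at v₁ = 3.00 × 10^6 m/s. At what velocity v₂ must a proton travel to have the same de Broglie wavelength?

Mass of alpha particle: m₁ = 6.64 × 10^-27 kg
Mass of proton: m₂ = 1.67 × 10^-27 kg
v₂ = 1.19 × 10^7 m/s

For equal de Broglie wavelengths: λ₁ = λ₂

h/(m₁v₁) = h/(m₂v₂)
m₁v₁ = m₂v₂
v₂ = v₁ · (m₁/m₂)

v₂ = 3.00 × 10^6 m/s × (6.64 × 10^-27 kg / 1.67 × 10^-27 kg)
v₂ = 1.19 × 10^7 m/s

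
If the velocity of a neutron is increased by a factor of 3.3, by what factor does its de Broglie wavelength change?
The wavelength decreases by a factor of 3.3.

From λ = h/(mv), the wavelength is inversely proportional to velocity:

λ ∝ 1/v

If v → 3.3v, then λ → λ/3.3

When velocity is increased by a factor of 3.3, the wavelength decreases by a factor of 3.3.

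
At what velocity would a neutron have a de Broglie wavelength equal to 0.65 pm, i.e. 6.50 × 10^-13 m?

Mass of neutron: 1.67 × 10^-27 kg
6.10 × 10^5 m/s

From λ = h/(mv), solve for v:

v = h/(mλ)
v = (6.626 × 10^-34 J·s) / (1.67 × 10^-27 kg × 6.50 × 10^-13 m)
v = 6.10 × 10^5 m/s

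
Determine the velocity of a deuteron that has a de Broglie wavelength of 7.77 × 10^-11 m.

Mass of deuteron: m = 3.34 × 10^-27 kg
2.55 × 10^3 m/s

From the de Broglie relation λ = h/(mv), we solve for v:

v = h/(mλ)
v = (6.626 × 10^-34 J·s) / (3.34 × 10^-27 kg × 7.77 × 10^-11 m)
v = 2.55 × 10^3 m/s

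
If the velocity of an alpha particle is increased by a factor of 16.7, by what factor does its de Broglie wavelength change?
The wavelength decreases by a factor of 16.7.

From λ = h/(mv), the wavelength is inversely proportional to velocity:

λ ∝ 1/v

If v → 16.7v, then λ → λ/16.7

When velocity is increased by a factor of 16.7, the wavelength decreases by a factor of 16.7.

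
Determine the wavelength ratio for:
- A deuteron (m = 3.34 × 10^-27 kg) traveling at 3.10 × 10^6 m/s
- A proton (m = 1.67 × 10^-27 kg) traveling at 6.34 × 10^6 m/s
λ₁/λ₂ = 1.02

Using λ = h/(mv):

λ₁ = h/(m₁v₁) = 6.40 × 10^-14 m
λ₂ = h/(m₂v₂) = 6.26 × 10^-14 m

Ratio λ₁/λ₂ = (m₂v₂)/(m₁v₁)
         = (1.67 × 10^-27 kg × 6.34 × 10^6 m/s) / (3.34 × 10^-27 kg × 3.10 × 10^6 m/s)
         = 1.02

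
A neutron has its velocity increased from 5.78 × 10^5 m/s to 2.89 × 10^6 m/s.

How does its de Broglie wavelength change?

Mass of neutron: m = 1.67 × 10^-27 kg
The wavelength decreases by a factor of 5.

Using λ = h/(mv):

Initial wavelength: λ₁ = h/(mv₁) = 6.86 × 10^-13 m
Final wavelength: λ₂ = h/(mv₂) = 1.37 × 10^-13 m

Since λ ∝ 1/v, when velocity increases by a factor of 5, the wavelength decreases by a factor of 5.

λ₂/λ₁ = v₁/v₂ = 1/5

The wavelength decreases by a factor of 5.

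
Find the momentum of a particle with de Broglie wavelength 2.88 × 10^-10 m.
2.30 × 10^-24 kg·m/s

From the de Broglie relation λ = h/p, we solve for p:

p = h/λ
p = (6.626 × 10^-34 J·s) / (2.88 × 10^-10 m)
p = 2.30 × 10^-24 kg·m/s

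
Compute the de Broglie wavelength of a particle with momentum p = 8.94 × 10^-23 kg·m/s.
7.41 × 10^-12 m

Using the de Broglie relation λ = h/p:

λ = h/p
λ = (6.626 × 10^-34 J·s) / (8.94 × 10^-23 kg·m/s)
λ = 7.41 × 10^-12 m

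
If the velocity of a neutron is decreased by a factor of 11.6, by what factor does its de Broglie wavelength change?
The wavelength increases by a factor of 11.6.

From λ = h/(mv), the wavelength is inversely proportional to velocity:

λ ∝ 1/v

If v → v/11.6, then λ → 11.6λ

When velocity is decreased by a factor of 11.6, the wavelength increases by a factor of 11.6.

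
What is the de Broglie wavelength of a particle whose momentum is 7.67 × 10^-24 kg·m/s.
8.64 × 10^-11 m

Using the de Broglie relation λ = h/p:

λ = h/p
λ = (6.626 × 10^-34 J·s) / (7.67 × 10^-24 kg·m/s)
λ = 8.64 × 10^-11 m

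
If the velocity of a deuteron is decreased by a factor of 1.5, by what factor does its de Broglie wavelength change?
The wavelength increases by a factor of 1.5.

From λ = h/(mv), the wavelength is inversely proportional to velocity:

λ ∝ 1/v

If v → v/1.5, then λ → 1.5λ

When velocity is decreased by a factor of 1.5, the wavelength increases by a factor of 1.5.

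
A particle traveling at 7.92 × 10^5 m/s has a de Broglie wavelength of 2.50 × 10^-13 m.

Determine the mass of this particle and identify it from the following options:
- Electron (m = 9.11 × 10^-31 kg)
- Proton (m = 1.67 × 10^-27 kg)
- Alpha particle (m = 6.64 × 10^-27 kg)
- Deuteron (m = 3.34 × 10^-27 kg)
The particle is a deuteron.

From λ = h/(mv), solve for mass:

m = h/(λv)
m = (6.626 × 10^-34 J·s) / (2.50 × 10^-13 m × 7.92 × 10^5 m/s)
m = 3.35 × 10^-27 kg

Comparing with the listed masses, this is closest to a deuteron.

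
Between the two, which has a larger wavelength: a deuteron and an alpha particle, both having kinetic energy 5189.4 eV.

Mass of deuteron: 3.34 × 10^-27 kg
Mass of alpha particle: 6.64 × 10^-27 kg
The deuteron has the longer wavelength.

Using λ = h/√(2mKE):

For deuteron: λ₁ = h/√(2m₁KE) = 2.81 × 10^-13 m
For alpha particle: λ₂ = h/√(2m₂KE) = 1.99 × 10^-13 m

Since λ ∝ 1/√m at constant kinetic energy, the lighter particle has the longer wavelength.

The deuteron has the longer de Broglie wavelength.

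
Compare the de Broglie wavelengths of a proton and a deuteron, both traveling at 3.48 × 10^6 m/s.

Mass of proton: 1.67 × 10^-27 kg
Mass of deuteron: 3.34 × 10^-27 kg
The proton has the longer wavelength.

Using λ = h/(mv), since both particles have the same velocity, the wavelength depends only on mass.

For proton: λ₁ = h/(m₁v) = 1.14 × 10^-13 m
For deuteron: λ₂ = h/(m₂v) = 5.70 × 10^-14 m

Since λ ∝ 1/m at constant velocity, the lighter particle has the longer wavelength.

The proton has the longer de Broglie wavelength.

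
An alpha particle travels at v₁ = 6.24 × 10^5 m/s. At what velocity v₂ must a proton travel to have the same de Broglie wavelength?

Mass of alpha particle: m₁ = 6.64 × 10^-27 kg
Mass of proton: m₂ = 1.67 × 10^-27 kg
v₂ = 2.48 × 10^6 m/s

For equal de Broglie wavelengths: λ₁ = λ₂

h/(m₁v₁) = h/(m₂v₂)
m₁v₁ = m₂v₂
v₂ = v₁ · (m₁/m₂)

v₂ = 6.24 × 10^5 m/s × (6.64 × 10^-27 kg / 1.67 × 10^-27 kg)
v₂ = 2.48 × 10^6 m/s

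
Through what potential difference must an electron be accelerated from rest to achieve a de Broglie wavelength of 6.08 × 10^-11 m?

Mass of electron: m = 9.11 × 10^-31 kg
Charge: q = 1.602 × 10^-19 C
407 V

From λ = h/√(2mqV), we solve for V:

λ² = h²/(2mqV)
V = h²/(2mqλ²)
V = (6.626 × 10^-34 J·s)² / (2 × 9.11 × 10^-31 kg × 1.602 × 10^-19 C × (6.08 × 10^-11 m)²)
V = 407 V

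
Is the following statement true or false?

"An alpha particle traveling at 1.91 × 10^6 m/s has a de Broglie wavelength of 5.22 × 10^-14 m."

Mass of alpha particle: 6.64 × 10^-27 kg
True

The claim is correct.

Using λ = h/(mv):
λ = (6.626 × 10^-34 J·s) / (6.64 × 10^-27 kg × 1.91 × 10^6 m/s)
λ = 5.22 × 10^-14 m

This matches the claimed value.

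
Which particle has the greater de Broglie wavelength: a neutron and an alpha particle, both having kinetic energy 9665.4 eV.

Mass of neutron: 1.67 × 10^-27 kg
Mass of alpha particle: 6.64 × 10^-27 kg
The neutron has the longer wavelength.

Using λ = h/√(2mKE):

For neutron: λ₁ = h/√(2m₁KE) = 2.91 × 10^-13 m
For alpha particle: λ₂ = h/√(2m₂KE) = 1.46 × 10^-13 m

Since λ ∝ 1/√m at constant kinetic energy, the lighter particle has the longer wavelength.

The neutron has the longer de Broglie wavelength.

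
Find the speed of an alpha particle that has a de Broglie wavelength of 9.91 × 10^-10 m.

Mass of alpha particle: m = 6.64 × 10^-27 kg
1.01 × 10^2 m/s

From the de Broglie relation λ = h/(mv), we solve for v:

v = h/(mλ)
v = (6.626 × 10^-34 J·s) / (6.64 × 10^-27 kg × 9.91 × 10^-10 m)
v = 1.01 × 10^2 m/s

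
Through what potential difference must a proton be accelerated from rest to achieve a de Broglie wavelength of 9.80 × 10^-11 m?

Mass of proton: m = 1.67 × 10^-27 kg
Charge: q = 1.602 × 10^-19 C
8.54 × 10^-2 V

From λ = h/√(2mqV), we solve for V:

λ² = h²/(2mqV)
V = h²/(2mqλ²)
V = (6.626 × 10^-34 J·s)² / (2 × 1.67 × 10^-27 kg × 1.602 × 10^-19 C × (9.80 × 10^-11 m)²)
V = 8.54 × 10^-2 V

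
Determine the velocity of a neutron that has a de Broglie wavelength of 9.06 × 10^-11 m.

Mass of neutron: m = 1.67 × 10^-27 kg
4.38 × 10^3 m/s

From the de Broglie relation λ = h/(mv), we solve for v:

v = h/(mλ)
v = (6.626 × 10^-34 J·s) / (1.67 × 10^-27 kg × 9.06 × 10^-11 m)
v = 4.38 × 10^3 m/s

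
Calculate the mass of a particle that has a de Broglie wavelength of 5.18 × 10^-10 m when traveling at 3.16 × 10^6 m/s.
4.05 × 10^-31 kg

From the de Broglie relation λ = h/(mv), we solve for m:

m = h/(λv)
m = (6.626 × 10^-34 J·s) / (5.18 × 10^-10 m × 3.16 × 10^6 m/s)
m = 4.05 × 10^-31 kg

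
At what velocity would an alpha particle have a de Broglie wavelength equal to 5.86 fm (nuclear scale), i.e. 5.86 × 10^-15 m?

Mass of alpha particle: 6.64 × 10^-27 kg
1.70 × 10^7 m/s

From λ = h/(mv), solve for v:

v = h/(mλ)
v = (6.626 × 10^-34 J·s) / (6.64 × 10^-27 kg × 5.86 × 10^-15 m)
v = 1.70 × 10^7 m/s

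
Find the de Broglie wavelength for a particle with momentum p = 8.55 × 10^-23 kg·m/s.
7.75 × 10^-12 m

Using the de Broglie relation λ = h/p:

λ = h/p
λ = (6.626 × 10^-34 J·s) / (8.55 × 10^-23 kg·m/s)
λ = 7.75 × 10^-12 m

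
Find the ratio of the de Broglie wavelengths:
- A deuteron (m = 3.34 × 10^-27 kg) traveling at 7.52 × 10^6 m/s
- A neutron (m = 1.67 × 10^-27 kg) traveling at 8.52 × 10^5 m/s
λ₁/λ₂ = 0.0566

Using λ = h/(mv):

λ₁ = h/(m₁v₁) = 2.64 × 10^-14 m
λ₂ = h/(m₂v₂) = 4.66 × 10^-13 m

Ratio λ₁/λ₂ = (m₂v₂)/(m₁v₁)
         = (1.67 × 10^-27 kg × 8.52 × 10^5 m/s) / (3.34 × 10^-27 kg × 7.52 × 10^6 m/s)
         = 0.0566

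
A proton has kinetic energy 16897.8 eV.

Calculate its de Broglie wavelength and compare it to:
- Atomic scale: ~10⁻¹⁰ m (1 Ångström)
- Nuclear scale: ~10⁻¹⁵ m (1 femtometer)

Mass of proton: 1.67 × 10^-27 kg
λ = 2.20 × 10^-13 m, which is between nuclear and atomic scales.

Using λ = h/√(2mKE):

KE = 16897.8 eV = 2.707 × 10^-15 J

λ = h/√(2mKE)
λ = (6.626 × 10^-34 J·s) / √(2 × 1.67 × 10^-27 kg × 2.707 × 10^-15 J)
λ = 2.20 × 10^-13 m

Comparison:
- Atomic scale (10⁻¹⁰ m): λ is 0.0022× this size
- Nuclear scale (10⁻¹⁵ m): λ is 2.2e+02× this size

The wavelength is between nuclear and atomic scales.

This wavelength is appropriate for probing atomic structure but too large for nuclear physics experiments.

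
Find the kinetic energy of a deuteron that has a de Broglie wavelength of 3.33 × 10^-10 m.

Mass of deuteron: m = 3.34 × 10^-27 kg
5.93 × 10^-22 J (or 3.70 × 10^-3 eV)

From λ = h/√(2mKE), we solve for KE:

λ² = h²/(2mKE)
KE = h²/(2mλ²)
KE = (6.626 × 10^-34 J·s)² / (2 × 3.34 × 10^-27 kg × (3.33 × 10^-10 m)²)
KE = 5.93 × 10^-22 J
KE = 3.70 × 10^-3 eV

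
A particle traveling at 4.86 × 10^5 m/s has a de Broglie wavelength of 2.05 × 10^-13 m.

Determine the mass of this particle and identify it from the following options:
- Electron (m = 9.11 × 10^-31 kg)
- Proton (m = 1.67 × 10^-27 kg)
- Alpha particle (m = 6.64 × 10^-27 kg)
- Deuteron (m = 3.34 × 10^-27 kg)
The particle is an alpha particle.

From λ = h/(mv), solve for mass:

m = h/(λv)
m = (6.626 × 10^-34 J·s) / (2.05 × 10^-13 m × 4.86 × 10^5 m/s)
m = 6.65 × 10^-27 kg

Comparing with the listed masses, this is closest to an alpha particle.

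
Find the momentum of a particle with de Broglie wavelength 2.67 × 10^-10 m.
2.48 × 10^-24 kg·m/s

From the de Broglie relation λ = h/p, we solve for p:

p = h/λ
p = (6.626 × 10^-34 J·s) / (2.67 × 10^-10 m)
p = 2.48 × 10^-24 kg·m/s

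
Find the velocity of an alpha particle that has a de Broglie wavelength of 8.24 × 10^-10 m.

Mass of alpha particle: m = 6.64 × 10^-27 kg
1.21 × 10^2 m/s

From the de Broglie relation λ = h/(mv), we solve for v:

v = h/(mλ)
v = (6.626 × 10^-34 J·s) / (6.64 × 10^-27 kg × 8.24 × 10^-10 m)
v = 1.21 × 10^2 m/s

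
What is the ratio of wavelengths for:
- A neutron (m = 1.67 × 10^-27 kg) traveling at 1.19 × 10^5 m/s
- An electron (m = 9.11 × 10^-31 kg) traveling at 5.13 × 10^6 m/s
λ₁/λ₂ = 0.0235

Using λ = h/(mv):

λ₁ = h/(m₁v₁) = 3.33 × 10^-12 m
λ₂ = h/(m₂v₂) = 1.42 × 10^-10 m

Ratio λ₁/λ₂ = (m₂v₂)/(m₁v₁)
         = (9.11 × 10^-31 kg × 5.13 × 10^6 m/s) / (1.67 × 10^-27 kg × 1.19 × 10^5 m/s)
         = 0.0235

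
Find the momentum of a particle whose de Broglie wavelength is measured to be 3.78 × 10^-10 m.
1.75 × 10^-24 kg·m/s

From the de Broglie relation λ = h/p, we solve for p:

p = h/λ
p = (6.626 × 10^-34 J·s) / (3.78 × 10^-10 m)
p = 1.75 × 10^-24 kg·m/s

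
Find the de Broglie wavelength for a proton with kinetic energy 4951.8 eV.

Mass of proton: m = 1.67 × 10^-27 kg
4.07 × 10^-13 m

Using λ = h/√(2mKE):

First convert KE to Joules: KE = 4951.8 eV = 7.934 × 10^-16 J

λ = h/√(2mKE)
λ = (6.626 × 10^-34 J·s) / √(2 × 1.67 × 10^-27 kg × 7.934 × 10^-16 J)
λ = 4.07 × 10^-13 m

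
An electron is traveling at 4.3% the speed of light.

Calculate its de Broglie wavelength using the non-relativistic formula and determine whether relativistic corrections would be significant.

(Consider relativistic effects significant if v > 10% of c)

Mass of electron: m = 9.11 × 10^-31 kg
No, relativistic corrections are not needed.

Using the non-relativistic de Broglie formula λ = h/(mv):

v = 4.3% × c = 1.289 × 10^7 m/s

λ = h/(mv)
λ = (6.626 × 10^-34 J·s) / (9.11 × 10^-31 kg × 1.289 × 10^7 m/s)
λ = 5.64 × 10^-11 m

Since v = 4.3% of c < 10% of c, relativistic corrections are NOT significant and this non-relativistic result is a good approximation.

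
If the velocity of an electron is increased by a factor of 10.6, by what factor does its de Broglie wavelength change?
The wavelength decreases by a factor of 10.6.

From λ = h/(mv), the wavelength is inversely proportional to velocity:

λ ∝ 1/v

If v → 10.6v, then λ → λ/10.6

When velocity is increased by a factor of 10.6, the wavelength decreases by a factor of 10.6.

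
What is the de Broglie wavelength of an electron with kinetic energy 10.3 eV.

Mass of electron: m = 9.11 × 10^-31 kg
3.82 × 10^-10 m

Using λ = h/√(2mKE):

First convert KE to Joules: KE = 10.3 eV = 1.650 × 10^-18 J

λ = h/√(2mKE)
λ = (6.626 × 10^-34 J·s) / √(2 × 9.11 × 10^-31 kg × 1.650 × 10^-18 J)
λ = 3.82 × 10^-10 m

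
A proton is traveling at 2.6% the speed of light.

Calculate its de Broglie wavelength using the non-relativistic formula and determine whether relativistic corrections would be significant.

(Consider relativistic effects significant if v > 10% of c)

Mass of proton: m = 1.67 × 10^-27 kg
No, relativistic corrections are not needed.

Using the non-relativistic de Broglie formula λ = h/(mv):

v = 2.6% × c = 7.795 × 10^6 m/s

λ = h/(mv)
λ = (6.626 × 10^-34 J·s) / (1.67 × 10^-27 kg × 7.795 × 10^6 m/s)
λ = 5.09 × 10^-14 m

Since v = 2.6% of c < 10% of c, relativistic corrections are NOT significant and this non-relativistic result is a good approximation.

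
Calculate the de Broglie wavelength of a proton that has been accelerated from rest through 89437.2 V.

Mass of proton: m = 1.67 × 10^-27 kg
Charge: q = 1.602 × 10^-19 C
9.58 × 10^-14 m

When a particle is accelerated through voltage V, it gains kinetic energy KE = qV.

The de Broglie wavelength is then λ = h/√(2mqV):

λ = h/√(2mqV)
λ = (6.626 × 10^-34 J·s) / √(2 × 1.67 × 10^-27 kg × 1.602 × 10^-19 C × 89437.2 V)
λ = 9.58 × 10^-14 m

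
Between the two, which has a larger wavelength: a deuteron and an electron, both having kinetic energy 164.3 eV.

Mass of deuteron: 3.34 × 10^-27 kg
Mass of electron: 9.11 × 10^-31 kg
The electron has the longer wavelength.

Using λ = h/√(2mKE):

For deuteron: λ₁ = h/√(2m₁KE) = 1.58 × 10^-12 m
For electron: λ₂ = h/√(2m₂KE) = 9.57 × 10^-11 m

Since λ ∝ 1/√m at constant kinetic energy, the lighter particle has the longer wavelength.

The electron has the longer de Broglie wavelength.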